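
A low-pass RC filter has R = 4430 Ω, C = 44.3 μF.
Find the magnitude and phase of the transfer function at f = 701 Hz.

Step 1 — Angular frequency: ω = 2π·701 = 4405 rad/s.
Step 2 — Transfer function: H(jω) = 1/(1 + jωRC).
Step 3 — Denominator: 1 + jωRC = 1 + j·4405·4430·4.43e-05 = 1 + j864.4.
Step 4 — H = 1.338e-06 - j0.001157.
Step 5 — Magnitude: |H| = 0.001157 (-58.7 dB); phase: φ = -89.9°.

|H| = 0.001157 (-58.7 dB), φ = -89.9°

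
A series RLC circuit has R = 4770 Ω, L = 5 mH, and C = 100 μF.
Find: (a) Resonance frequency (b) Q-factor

Step 1 — Resonance condition Im(Z)=0 gives ω₀ = 1/√(LC).
Step 2 — ω₀ = 1/√(0.005·0.0001) = 1414 rad/s.
Step 3 — f₀ = ω₀/(2π) = 225.1 Hz.
Step 4 — Series Q: Q = ω₀L/R = 1414·0.005/4770 = 0.001482.

(a) f₀ = 225.1 Hz  (b) Q = 0.001482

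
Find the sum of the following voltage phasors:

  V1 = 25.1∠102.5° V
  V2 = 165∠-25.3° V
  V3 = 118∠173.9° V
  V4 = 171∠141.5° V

Step 1 — Convert each phasor to rectangular form:
  V1 = 25.1·(cos(102.5°) + j·sin(102.5°)) = -5.433 + j24.51 V
  V2 = 165·(cos(-25.3°) + j·sin(-25.3°)) = 149.2 - j70.51 V
  V3 = 118·(cos(173.9°) + j·sin(173.9°)) = -117.3 + j12.54 V
  V4 = 171·(cos(141.5°) + j·sin(141.5°)) = -133.8 + j106.5 V
Step 2 — Sum components: V_total = -107.4 + j72.98 V.
Step 3 — Convert to polar: |V_total| = 129.9 V, ∠V_total = 145.8°.

V_total = 129.9∠145.8° V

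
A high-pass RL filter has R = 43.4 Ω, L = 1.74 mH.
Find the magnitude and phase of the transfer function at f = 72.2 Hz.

Step 1 — Angular frequency: ω = 2π·72.2 = 453.6 rad/s.
Step 2 — Transfer function: H(jω) = jωL/(R + jωL).
Step 3 — Numerator jωL = j·0.7893; denominator R + jωL = 43.4 + j0.7893.
Step 4 — H = 0.0003307 + j0.01818.
Step 5 — Magnitude: |H| = 0.01818 (-34.8 dB); phase: φ = 89.0°.

|H| = 0.01818 (-34.8 dB), φ = 89.0°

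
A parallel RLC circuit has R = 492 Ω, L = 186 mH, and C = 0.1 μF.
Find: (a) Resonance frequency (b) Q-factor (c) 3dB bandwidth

Step 1 — Resonance: ω₀ = 1/√(LC) = 1/√(0.186·1e-07) = 7332 rad/s.
Step 2 — f₀ = ω₀/(2π) = 1167 Hz.
Step 3 — Parallel Q: Q = R/(ω₀L) = 492/(7332·0.186) = 0.3608.
Step 4 — Bandwidth: Δω = ω₀/Q = 2.033e+04 rad/s; BW = Δω/(2π) = 3235 Hz.

(a) f₀ = 1167 Hz  (b) Q = 0.3608  (c) BW = 3235 Hz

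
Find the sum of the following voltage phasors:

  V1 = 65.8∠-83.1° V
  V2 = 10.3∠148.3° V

Step 1 — Convert each phasor to rectangular form:
  V1 = 65.8·(cos(-83.1°) + j·sin(-83.1°)) = 7.905 - j65.32 V
  V2 = 10.3·(cos(148.3°) + j·sin(148.3°)) = -8.763 + j5.412 V
Step 2 — Sum components: V_total = -0.8584 - j59.91 V.
Step 3 — Convert to polar: |V_total| = 59.92 V, ∠V_total = -90.8°.

V_total = 59.92∠-90.8° V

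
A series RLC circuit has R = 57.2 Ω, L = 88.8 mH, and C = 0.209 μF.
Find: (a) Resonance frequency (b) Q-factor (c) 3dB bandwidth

Step 1 — Resonance condition Im(Z)=0 gives ω₀ = 1/√(LC).
Step 2 — ω₀ = 1/√(0.0888·2.09e-07) = 7340 rad/s.
Step 3 — f₀ = ω₀/(2π) = 1168 Hz.
Step 4 — Series Q: Q = ω₀L/R = 7340·0.0888/57.2 = 11.4.
Step 5 — 3dB bandwidth: Δω = ω₀/Q = 644.1 rad/s; BW = Δω/(2π) = 102.5 Hz.

(a) f₀ = 1168 Hz  (b) Q = 11.4  (c) BW = 102.5 Hz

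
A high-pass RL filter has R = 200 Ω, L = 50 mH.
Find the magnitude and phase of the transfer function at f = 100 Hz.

Step 1 — Angular frequency: ω = 2π·100 = 628.3 rad/s.
Step 2 — Transfer function: H(jω) = jωL/(R + jωL).
Step 3 — Numerator jωL = j·31.42; denominator R + jωL = 200 + j31.42.
Step 4 — H = 0.02408 + j0.1533.
Step 5 — Magnitude: |H| = 0.1552 (-16.2 dB); phase: φ = 81.1°.

|H| = 0.1552 (-16.2 dB), φ = 81.1°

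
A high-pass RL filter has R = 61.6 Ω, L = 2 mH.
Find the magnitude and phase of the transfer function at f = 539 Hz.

Step 1 — Angular frequency: ω = 2π·539 = 3387 rad/s.
Step 2 — Transfer function: H(jω) = jωL/(R + jωL).
Step 3 — Numerator jωL = j·6.773; denominator R + jωL = 61.6 + j6.773.
Step 4 — H = 0.01195 + j0.1086.
Step 5 — Magnitude: |H| = 0.1093 (-19.2 dB); phase: φ = 83.7°.

|H| = 0.1093 (-19.2 dB), φ = 83.7°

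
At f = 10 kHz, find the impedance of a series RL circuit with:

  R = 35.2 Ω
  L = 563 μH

Step 1 — Angular frequency: ω = 2π·f = 2π·1e+04 = 6.283e+04 rad/s.
Step 2 — Component impedances:
  R: Z = R = 35.2 Ω
  L: Z = jωL = j·6.283e+04·0.000563 = 0 + j35.37 Ω
Step 3 — Series combination: Z_total = R + L = 35.2 + j35.37 Ω = 49.9∠45.1° Ω.

Z = 35.2 + j35.37 Ω = 49.9∠45.1° Ω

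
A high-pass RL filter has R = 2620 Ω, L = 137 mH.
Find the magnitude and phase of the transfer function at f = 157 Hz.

Step 1 — Angular frequency: ω = 2π·157 = 986.5 rad/s.
Step 2 — Transfer function: H(jω) = jωL/(R + jωL).
Step 3 — Numerator jωL = j·135.1; denominator R + jωL = 2620 + j135.1.
Step 4 — H = 0.002654 + j0.05145.
Step 5 — Magnitude: |H| = 0.05151 (-25.8 dB); phase: φ = 87.0°.

|H| = 0.05151 (-25.8 dB), φ = 87.0°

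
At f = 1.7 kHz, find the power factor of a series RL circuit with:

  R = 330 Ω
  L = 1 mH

Step 1 — Angular frequency: ω = 2π·f = 2π·1700 = 1.068e+04 rad/s.
Step 2 — Component impedances:
  R: Z = R = 330 Ω
  L: Z = jωL = j·1.068e+04·0.001 = 0 + j10.68 Ω
Step 3 — Series combination: Z_total = R + L = 330 + j10.68 Ω = 330.2∠1.9° Ω.
Step 4 — Power factor: PF = cos(φ) = Re(Z)/|Z| = 330/330.17 = 0.9995.
Step 5 — Type: Im(Z) = 10.68 ⇒ lagging (phase φ = 1.9°).

PF = 0.9995 (lagging, φ = 1.9°)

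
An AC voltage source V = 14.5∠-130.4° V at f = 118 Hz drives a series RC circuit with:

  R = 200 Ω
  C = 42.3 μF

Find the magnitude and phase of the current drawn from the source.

Step 1 — Angular frequency: ω = 2π·f = 2π·118 = 741.4 rad/s.
Step 2 — Component impedances:
  R: Z = R = 200 Ω
  C: Z = 1/(jωC) = -j/(ω·C) = 0 - j31.89 Ω
Step 3 — Series combination: Z_total = R + C = 200 - j31.89 Ω = 202.5∠-9.1° Ω.
Step 4 — Source phasor: V = 14.5∠-130.4° V = -9.398 - j11.04 V.
Step 5 — Ohm's law: I = V / Z_total = (-9.398 - j11.04) / (200 - j31.89) = -0.03724 - j0.06115 A.
Step 6 — Convert to polar: |I| = 0.0716 A, ∠I = -121.3°.

I = 0.0716∠-121.3° A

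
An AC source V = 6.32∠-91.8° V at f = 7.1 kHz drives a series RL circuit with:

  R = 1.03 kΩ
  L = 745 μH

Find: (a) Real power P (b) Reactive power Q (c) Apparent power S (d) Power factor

Step 1 — Angular frequency: ω = 2π·f = 2π·7100 = 4.461e+04 rad/s.
Step 2 — Component impedances:
  R: Z = R = 1030 Ω
  L: Z = jωL = j·4.461e+04·0.000745 = 0 + j33.23 Ω
Step 3 — Series combination: Z_total = R + L = 1030 + j33.23 Ω = 1031∠1.8° Ω.
Step 4 — Source phasor: V = 6.32∠-91.8° V = -0.1985 - j6.317 V.
Step 5 — Current: I = V / Z = -0.0003902 - j0.00612 A = 0.006133∠-93.6° A.
Step 6 — Complex power: S = V·I* = 0.03874 + j0.00125 VA.
Step 7 — Real power: P = Re(S) = 0.03874 W.
Step 8 — Reactive power: Q = Im(S) = 0.00125 VAR.
Step 9 — Apparent power: |S| = 0.03876 VA.
Step 10 — Power factor: PF = P/|S| = 0.9995 (lagging).

(a) P = 0.03874 W  (b) Q = 0.00125 VAR  (c) S = 0.03876 VA  (d) PF = 0.9995 (lagging)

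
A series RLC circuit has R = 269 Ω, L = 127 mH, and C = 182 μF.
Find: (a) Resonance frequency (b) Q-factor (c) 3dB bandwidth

Step 1 — Resonance: ω₀ = 1/√(LC) = 1/√(0.127·0.000182) = 208 rad/s.
Step 2 — f₀ = ω₀/(2π) = 33.1 Hz.
Step 3 — Series Q: Q = ω₀L/R = 208·0.127/269 = 0.0982.
Step 4 — Bandwidth: Δω = ω₀/Q = 2118 rad/s; BW = Δω/(2π) = 337.1 Hz.

(a) f₀ = 33.1 Hz  (b) Q = 0.0982  (c) BW = 337.1 Hz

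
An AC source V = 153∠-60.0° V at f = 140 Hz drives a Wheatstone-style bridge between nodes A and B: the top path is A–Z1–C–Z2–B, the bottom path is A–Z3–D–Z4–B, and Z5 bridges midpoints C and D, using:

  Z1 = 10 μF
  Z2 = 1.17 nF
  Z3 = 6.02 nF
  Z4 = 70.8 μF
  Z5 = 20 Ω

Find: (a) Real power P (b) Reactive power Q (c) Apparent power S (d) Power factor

Step 1 — Angular frequency: ω = 2π·f = 2π·140 = 879.6 rad/s.
Step 2 — Component impedances:
  Z1: Z = 1/(jωC) = -j/(ω·C) = 0 - j113.7 Ω
  Z2: Z = 1/(jωC) = -j/(ω·C) = 0 - j9.716e+05 Ω
  Z3: Z = 1/(jωC) = -j/(ω·C) = 0 - j1.888e+05 Ω
  Z4: Z = 1/(jωC) = -j/(ω·C) = 0 - j16.06 Ω
  Z5: Z = R = 20 Ω
Step 3 — Bridge requires nodal analysis (the Z5 bridge couples midpoints C and D, so the two paths cannot be reduced to a simple series/parallel combination). Setting node B to ground and injecting 1 A at node A, the 3-node admittance system at A, C, D solves to V_A = Z_AB = 19.98 - j129.7 Ω = 131.2∠-81.2° Ω.
Step 4 — Source phasor: V = 153∠-60.0° V = 76.5 - j132.5 V.
Step 5 — Current: I = V / Z = 1.087 + j0.4225 A = 1.166∠21.2° A.
Step 6 — Complex power: S = V·I* = 27.16 - j176.3 VA.
Step 7 — Real power: P = Re(S) = 27.16 W.
Step 8 — Reactive power: Q = Im(S) = -176.3 VAR.
Step 9 — Apparent power: |S| = 178.4 VA.
Step 10 — Power factor: PF = P/|S| = 0.1522 (leading).

(a) P = 27.16 W  (b) Q = -176.3 VAR  (c) S = 178.4 VA  (d) PF = 0.1522 (leading)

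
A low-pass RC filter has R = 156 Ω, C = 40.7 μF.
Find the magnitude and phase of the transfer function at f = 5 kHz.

Step 1 — Angular frequency: ω = 2π·5000 = 3.142e+04 rad/s.
Step 2 — Transfer function: H(jω) = 1/(1 + jωRC).
Step 3 — Denominator: 1 + jωRC = 1 + j·3.142e+04·156·4.07e-05 = 1 + j199.5.
Step 4 — H = 2.513e-05 - j0.005013.
Step 5 — Magnitude: |H| = 0.005013 (-46.0 dB); phase: φ = -89.7°.

|H| = 0.005013 (-46.0 dB), φ = -89.7°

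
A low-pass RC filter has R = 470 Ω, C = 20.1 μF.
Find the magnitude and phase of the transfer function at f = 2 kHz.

Step 1 — Angular frequency: ω = 2π·2000 = 1.257e+04 rad/s.
Step 2 — Transfer function: H(jω) = 1/(1 + jωRC).
Step 3 — Denominator: 1 + jωRC = 1 + j·1.257e+04·470·2.01e-05 = 1 + j118.7.
Step 4 — H = 7.095e-05 - j0.008423.
Step 5 — Magnitude: |H| = 0.008423 (-41.5 dB); phase: φ = -89.5°.

|H| = 0.008423 (-41.5 dB), φ = -89.5°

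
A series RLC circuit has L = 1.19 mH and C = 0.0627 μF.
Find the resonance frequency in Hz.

Step 1 — Resonance condition Im(Z)=0 gives ω₀ = 1/√(LC).
Step 2 — ω₀ = 1/√(0.00119·6.27e-08) = 1.158e+05 rad/s.
Step 3 — f₀ = ω₀/(2π) = 1.843e+04 Hz.

f₀ = 1.843e+04 Hz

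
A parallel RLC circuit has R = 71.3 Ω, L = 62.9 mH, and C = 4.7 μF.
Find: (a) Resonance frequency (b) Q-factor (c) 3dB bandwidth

Step 1 — Resonance: ω₀ = 1/√(LC) = 1/√(0.0629·4.7e-06) = 1839 rad/s.
Step 2 — f₀ = ω₀/(2π) = 292.7 Hz.
Step 3 — Parallel Q: Q = R/(ω₀L) = 71.3/(1839·0.0629) = 0.6163.
Step 4 — Bandwidth: Δω = ω₀/Q = 2984 rad/s; BW = Δω/(2π) = 474.9 Hz.

(a) f₀ = 292.7 Hz  (b) Q = 0.6163  (c) BW = 474.9 Hz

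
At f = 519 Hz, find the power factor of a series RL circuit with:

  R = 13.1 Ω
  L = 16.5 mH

Step 1 — Angular frequency: ω = 2π·f = 2π·519 = 3261 rad/s.
Step 2 — Component impedances:
  R: Z = R = 13.1 Ω
  L: Z = jωL = j·3261·0.0165 = 0 + j53.81 Ω
Step 3 — Series combination: Z_total = R + L = 13.1 + j53.81 Ω = 55.38∠76.3° Ω.
Step 4 — Power factor: PF = cos(φ) = Re(Z)/|Z| = 13.1/55.378 = 0.2366.
Step 5 — Type: Im(Z) = 53.81 ⇒ lagging (phase φ = 76.3°).

PF = 0.2366 (lagging, φ = 76.3°)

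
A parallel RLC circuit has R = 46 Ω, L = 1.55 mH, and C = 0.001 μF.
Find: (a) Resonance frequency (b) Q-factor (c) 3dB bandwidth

Step 1 — Resonance: ω₀ = 1/√(LC) = 1/√(0.00155·1e-09) = 8.032e+05 rad/s.
Step 2 — f₀ = ω₀/(2π) = 1.278e+05 Hz.
Step 3 — Parallel Q: Q = R/(ω₀L) = 46/(8.032e+05·0.00155) = 0.03695.
Step 4 — Bandwidth: Δω = ω₀/Q = 2.174e+07 rad/s; BW = Δω/(2π) = 3.46e+06 Hz.

(a) f₀ = 1.278e+05 Hz  (b) Q = 0.03695  (c) BW = 3.46e+06 Hz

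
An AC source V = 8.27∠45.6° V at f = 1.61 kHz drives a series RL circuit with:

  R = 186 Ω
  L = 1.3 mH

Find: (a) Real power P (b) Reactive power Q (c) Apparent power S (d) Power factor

Step 1 — Angular frequency: ω = 2π·f = 2π·1610 = 1.012e+04 rad/s.
Step 2 — Component impedances:
  R: Z = R = 186 Ω
  L: Z = jωL = j·1.012e+04·0.0013 = 0 + j13.15 Ω
Step 3 — Series combination: Z_total = R + L = 186 + j13.15 Ω = 186.5∠4.0° Ω.
Step 4 — Source phasor: V = 8.27∠45.6° V = 5.786 + j5.909 V.
Step 5 — Current: I = V / Z = 0.03319 + j0.02942 A = 0.04435∠41.6° A.
Step 6 — Complex power: S = V·I* = 0.3659 + j0.02587 VA.
Step 7 — Real power: P = Re(S) = 0.3659 W.
Step 8 — Reactive power: Q = Im(S) = 0.02587 VAR.
Step 9 — Apparent power: |S| = 0.3668 VA.
Step 10 — Power factor: PF = P/|S| = 0.9975 (lagging).

(a) P = 0.3659 W  (b) Q = 0.02587 VAR  (c) S = 0.3668 VA  (d) PF = 0.9975 (lagging)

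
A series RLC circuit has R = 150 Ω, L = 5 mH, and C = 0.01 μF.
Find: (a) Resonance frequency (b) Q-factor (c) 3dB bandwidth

Step 1 — Resonance: ω₀ = 1/√(LC) = 1/√(0.005·1e-08) = 1.414e+05 rad/s.
Step 2 — f₀ = ω₀/(2π) = 2.251e+04 Hz.
Step 3 — Series Q: Q = ω₀L/R = 1.414e+05·0.005/150 = 4.714.
Step 4 — Bandwidth: Δω = ω₀/Q = 3e+04 rad/s; BW = Δω/(2π) = 4775 Hz.

(a) f₀ = 2.251e+04 Hz  (b) Q = 4.714  (c) BW = 4775 Hz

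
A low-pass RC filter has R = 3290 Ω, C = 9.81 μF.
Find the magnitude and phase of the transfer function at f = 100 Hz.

Step 1 — Angular frequency: ω = 2π·100 = 628.3 rad/s.
Step 2 — Transfer function: H(jω) = 1/(1 + jωRC).
Step 3 — Denominator: 1 + jωRC = 1 + j·628.3·3290·9.81e-06 = 1 + j20.28.
Step 4 — H = 0.002426 - j0.04919.
Step 5 — Magnitude: |H| = 0.04925 (-26.2 dB); phase: φ = -87.2°.

|H| = 0.04925 (-26.2 dB), φ = -87.2°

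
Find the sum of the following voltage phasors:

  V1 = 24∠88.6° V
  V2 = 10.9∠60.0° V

Step 1 — Convert each phasor to rectangular form:
  V1 = 24·(cos(88.6°) + j·sin(88.6°)) = 0.5864 + j23.99 V
  V2 = 10.9·(cos(60.0°) + j·sin(60.0°)) = 5.45 + j9.44 V
Step 2 — Sum components: V_total = 6.036 + j33.43 V.
Step 3 — Convert to polar: |V_total| = 33.97 V, ∠V_total = 79.8°.

V_total = 33.97∠79.8° V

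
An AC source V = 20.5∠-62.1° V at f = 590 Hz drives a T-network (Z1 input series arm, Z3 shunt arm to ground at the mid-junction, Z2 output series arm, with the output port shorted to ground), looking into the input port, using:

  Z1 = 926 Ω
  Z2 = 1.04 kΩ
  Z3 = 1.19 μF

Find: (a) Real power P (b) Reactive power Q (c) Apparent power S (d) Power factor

Step 1 — Angular frequency: ω = 2π·f = 2π·590 = 3707 rad/s.
Step 2 — Component impedances:
  Z1: Z = R = 926 Ω
  Z2: Z = R = 1040 Ω
  Z3: Z = 1/(jωC) = -j/(ω·C) = 0 - j226.7 Ω
Step 3 — With the output port shorted to ground, the output series arm Z2 runs from the junction to ground; the shunt arm Z3 also runs from the junction to ground. They appear in parallel: Z3 || Z2 = 47.17 - j216.4 Ω.
Step 4 — Series with input arm Z1: Z_in = Z1 + (Z3 || Z2) = 973.2 - j216.4 Ω = 996.9∠-12.5° Ω.
Step 5 — Source phasor: V = 20.5∠-62.1° V = 9.593 - j18.12 V.
Step 6 — Current: I = V / Z = 0.01334 - j0.01565 A = 0.02056∠-49.6° A.
Step 7 — Complex power: S = V·I* = 0.4115 - j0.0915 VA.
Step 8 — Real power: P = Re(S) = 0.4115 W.
Step 9 — Reactive power: Q = Im(S) = -0.0915 VAR.
Step 10 — Apparent power: |S| = 0.4215 VA.
Step 11 — Power factor: PF = P/|S| = 0.9762 (leading).

(a) P = 0.4115 W  (b) Q = -0.0915 VAR  (c) S = 0.4215 VA  (d) PF = 0.9762 (leading)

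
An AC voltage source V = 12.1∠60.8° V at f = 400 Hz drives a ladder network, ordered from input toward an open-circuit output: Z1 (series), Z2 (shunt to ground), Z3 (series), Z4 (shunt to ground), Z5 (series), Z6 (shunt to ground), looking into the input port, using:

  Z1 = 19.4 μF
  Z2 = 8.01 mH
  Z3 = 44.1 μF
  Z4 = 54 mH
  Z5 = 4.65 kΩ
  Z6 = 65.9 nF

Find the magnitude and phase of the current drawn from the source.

Step 1 — Angular frequency: ω = 2π·f = 2π·400 = 2513 rad/s.
Step 2 — Component impedances:
  Z1: Z = 1/(jωC) = -j/(ω·C) = 0 - j20.51 Ω
  Z2: Z = jωL = j·2513·0.00801 = 0 + j20.13 Ω
  Z3: Z = 1/(jωC) = -j/(ω·C) = 0 - j9.022 Ω
  Z4: Z = jωL = j·2513·0.054 = 0 + j135.7 Ω
  Z5: Z = R = 4650 Ω
  Z6: Z = 1/(jωC) = -j/(ω·C) = 0 - j6038 Ω
Step 3 — Ladder network (open output): work backward from the far end, alternating series and parallel combinations. Z_in = 0.02778 - j3.103 Ω = 3.103∠-89.5° Ω.
Step 4 — Source phasor: V = 12.1∠60.8° V = 5.903 + j10.56 V.
Step 5 — Ohm's law: I = V / Z_total = (5.903 + j10.56) / (0.02778 - j3.103) = -3.387 + j1.933 A.
Step 6 — Convert to polar: |I| = 3.9 A, ∠I = 150.3°.

I = 3.9∠150.3° A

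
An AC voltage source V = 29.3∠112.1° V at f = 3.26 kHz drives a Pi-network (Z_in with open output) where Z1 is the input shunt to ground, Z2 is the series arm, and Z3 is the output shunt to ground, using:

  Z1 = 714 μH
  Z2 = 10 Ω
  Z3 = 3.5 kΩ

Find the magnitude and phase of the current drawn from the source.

Step 1 — Angular frequency: ω = 2π·f = 2π·3260 = 2.048e+04 rad/s.
Step 2 — Component impedances:
  Z1: Z = jωL = j·2.048e+04·0.000714 = 0 + j14.62 Ω
  Z2: Z = R = 10 Ω
  Z3: Z = R = 3500 Ω
Step 3 — With open output, the series arm Z2 and the output shunt Z3 appear in series to ground: Z2 + Z3 = 3510 Ω.
Step 4 — Parallel with input shunt Z1: Z_in = Z1 || (Z2 + Z3) = 0.06094 + j14.62 Ω = 14.62∠89.8° Ω.
Step 5 — Source phasor: V = 29.3∠112.1° V = -11.02 + j27.15 V.
Step 6 — Ohm's law: I = V / Z_total = (-11.02 + j27.15) / (0.06094 + j14.62) = 1.853 + j0.7615 A.
Step 7 — Convert to polar: |I| = 2.003 A, ∠I = 22.3°.

I = 2.003∠22.3° A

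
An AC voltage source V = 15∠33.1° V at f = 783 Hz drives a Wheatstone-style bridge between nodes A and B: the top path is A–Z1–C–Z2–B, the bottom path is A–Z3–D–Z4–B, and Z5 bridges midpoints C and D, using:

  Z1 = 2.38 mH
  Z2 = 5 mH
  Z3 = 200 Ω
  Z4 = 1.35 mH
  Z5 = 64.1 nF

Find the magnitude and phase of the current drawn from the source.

Step 1 — Angular frequency: ω = 2π·f = 2π·783 = 4920 rad/s.
Step 2 — Component impedances:
  Z1: Z = jωL = j·4920·0.00238 = 0 + j11.71 Ω
  Z2: Z = jωL = j·4920·0.005 = 0 + j24.6 Ω
  Z3: Z = R = 200 Ω
  Z4: Z = jωL = j·4920·0.00135 = 0 + j6.642 Ω
  Z5: Z = 1/(jωC) = -j/(ω·C) = 0 - j3171 Ω
Step 3 — Bridge requires nodal analysis (the Z5 bridge couples midpoints C and D, so the two paths cannot be reduced to a simple series/parallel combination). Setting node B to ground and injecting 1 A at node A, the 3-node admittance system at A, C, D solves to V_A = Z_AB = 6.382 + j35.12 Ω = 35.7∠79.7° Ω.
Step 4 — Source phasor: V = 15∠33.1° V = 12.57 + j8.192 V.
Step 5 — Ohm's law: I = V / Z_total = (12.57 + j8.192) / (6.382 + j35.12) = 0.2887 - j0.3053 A.
Step 6 — Convert to polar: |I| = 0.4202 A, ∠I = -46.6°.

I = 0.4202∠-46.6° A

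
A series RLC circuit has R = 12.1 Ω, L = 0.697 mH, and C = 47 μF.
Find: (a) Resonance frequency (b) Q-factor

Step 1 — Resonance condition Im(Z)=0 gives ω₀ = 1/√(LC).
Step 2 — ω₀ = 1/√(0.000697·4.7e-05) = 5525 rad/s.
Step 3 — f₀ = ω₀/(2π) = 879.3 Hz.
Step 4 — Series Q: Q = ω₀L/R = 5525·0.000697/12.1 = 0.3183.

(a) f₀ = 879.3 Hz  (b) Q = 0.3183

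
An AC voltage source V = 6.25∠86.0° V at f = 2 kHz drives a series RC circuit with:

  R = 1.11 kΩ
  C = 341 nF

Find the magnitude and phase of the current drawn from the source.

Step 1 — Angular frequency: ω = 2π·f = 2π·2000 = 1.257e+04 rad/s.
Step 2 — Component impedances:
  R: Z = R = 1110 Ω
  C: Z = 1/(jωC) = -j/(ω·C) = 0 - j233.4 Ω
Step 3 — Series combination: Z_total = R + C = 1110 - j233.4 Ω = 1134∠-11.9° Ω.
Step 4 — Source phasor: V = 6.25∠86.0° V = 0.436 + j6.235 V.
Step 5 — Ohm's law: I = V / Z_total = (0.436 + j6.235) / (1110 - j233.4) = -0.0007548 + j0.005458 A.
Step 6 — Convert to polar: |I| = 0.00551 A, ∠I = 97.9°.

I = 0.00551∠97.9° A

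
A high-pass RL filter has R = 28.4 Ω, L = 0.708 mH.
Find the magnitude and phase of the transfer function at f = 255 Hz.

Step 1 — Angular frequency: ω = 2π·255 = 1602 rad/s.
Step 2 — Transfer function: H(jω) = jωL/(R + jωL).
Step 3 — Numerator jωL = j·1.134; denominator R + jωL = 28.4 + j1.134.
Step 4 — H = 0.001593 + j0.03988.
Step 5 — Magnitude: |H| = 0.03991 (-28.0 dB); phase: φ = 87.7°.

|H| = 0.03991 (-28.0 dB), φ = 87.7°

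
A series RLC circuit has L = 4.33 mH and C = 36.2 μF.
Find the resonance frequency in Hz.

Step 1 — Resonance condition Im(Z)=0 gives ω₀ = 1/√(LC).
Step 2 — ω₀ = 1/√(0.00433·3.62e-05) = 2526 rad/s.
Step 3 — f₀ = ω₀/(2π) = 402 Hz.

f₀ = 402 Hz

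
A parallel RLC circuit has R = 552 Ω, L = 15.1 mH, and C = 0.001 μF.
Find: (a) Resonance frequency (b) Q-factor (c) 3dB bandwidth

Step 1 — Resonance: ω₀ = 1/√(LC) = 1/√(0.0151·1e-09) = 2.573e+05 rad/s.
Step 2 — f₀ = ω₀/(2π) = 4.096e+04 Hz.
Step 3 — Parallel Q: Q = R/(ω₀L) = 552/(2.573e+05·0.0151) = 0.1421.
Step 4 — Bandwidth: Δω = ω₀/Q = 1.812e+06 rad/s; BW = Δω/(2π) = 2.883e+05 Hz.

(a) f₀ = 4.096e+04 Hz  (b) Q = 0.1421  (c) BW = 2.883e+05 Hz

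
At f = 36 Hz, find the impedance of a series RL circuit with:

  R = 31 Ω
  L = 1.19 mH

Step 1 — Angular frequency: ω = 2π·f = 2π·36 = 226.2 rad/s.
Step 2 — Component impedances:
  R: Z = R = 31 Ω
  L: Z = jωL = j·226.2·0.00119 = 0 + j0.2692 Ω
Step 3 — Series combination: Z_total = R + L = 31 + j0.2692 Ω = 31∠0.5° Ω.

Z = 31 + j0.2692 Ω = 31∠0.5° Ω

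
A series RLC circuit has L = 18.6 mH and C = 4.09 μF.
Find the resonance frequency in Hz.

Step 1 — Resonance condition Im(Z)=0 gives ω₀ = 1/√(LC).
Step 2 — ω₀ = 1/√(0.0186·4.09e-06) = 3626 rad/s.
Step 3 — f₀ = ω₀/(2π) = 577 Hz.

f₀ = 577 Hz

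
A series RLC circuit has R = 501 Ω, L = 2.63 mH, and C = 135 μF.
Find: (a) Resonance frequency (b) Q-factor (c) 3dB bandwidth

Step 1 — Resonance: ω₀ = 1/√(LC) = 1/√(0.00263·0.000135) = 1678 rad/s.
Step 2 — f₀ = ω₀/(2π) = 267.1 Hz.
Step 3 — Series Q: Q = ω₀L/R = 1678·0.00263/501 = 0.00881.
Step 4 — Bandwidth: Δω = ω₀/Q = 1.905e+05 rad/s; BW = Δω/(2π) = 3.032e+04 Hz.

(a) f₀ = 267.1 Hz  (b) Q = 0.00881  (c) BW = 3.032e+04 Hz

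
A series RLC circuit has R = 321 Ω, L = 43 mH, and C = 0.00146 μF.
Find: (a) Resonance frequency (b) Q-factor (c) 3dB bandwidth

Step 1 — Resonance: ω₀ = 1/√(LC) = 1/√(0.043·1.46e-09) = 1.262e+05 rad/s.
Step 2 — f₀ = ω₀/(2π) = 2.009e+04 Hz.
Step 3 — Series Q: Q = ω₀L/R = 1.262e+05·0.043/321 = 16.91.
Step 4 — Bandwidth: Δω = ω₀/Q = 7465 rad/s; BW = Δω/(2π) = 1188 Hz.

(a) f₀ = 2.009e+04 Hz  (b) Q = 16.91  (c) BW = 1188 Hz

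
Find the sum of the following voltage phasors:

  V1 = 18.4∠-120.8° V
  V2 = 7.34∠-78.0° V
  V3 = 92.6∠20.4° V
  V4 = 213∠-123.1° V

Step 1 — Convert each phasor to rectangular form:
  V1 = 18.4·(cos(-120.8°) + j·sin(-120.8°)) = -9.422 - j15.8 V
  V2 = 7.34·(cos(-78.0°) + j·sin(-78.0°)) = 1.526 - j7.18 V
  V3 = 92.6·(cos(20.4°) + j·sin(20.4°)) = 86.79 + j32.28 V
  V4 = 213·(cos(-123.1°) + j·sin(-123.1°)) = -116.3 - j178.4 V
Step 2 — Sum components: V_total = -37.42 - j169.1 V.
Step 3 — Convert to polar: |V_total| = 173.2 V, ∠V_total = -102.5°.

V_total = 173.2∠-102.5° V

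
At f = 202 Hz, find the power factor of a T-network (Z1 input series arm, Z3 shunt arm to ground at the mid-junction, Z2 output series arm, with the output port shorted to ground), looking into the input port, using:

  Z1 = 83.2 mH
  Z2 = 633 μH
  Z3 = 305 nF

Step 1 — Angular frequency: ω = 2π·f = 2π·202 = 1269 rad/s.
Step 2 — Component impedances:
  Z1: Z = jωL = j·1269·0.0832 = 0 + j105.6 Ω
  Z2: Z = jωL = j·1269·0.000633 = 0 + j0.8034 Ω
  Z3: Z = 1/(jωC) = -j/(ω·C) = 0 - j2583 Ω
Step 3 — With the output port shorted to ground, the output series arm Z2 runs from the junction to ground; the shunt arm Z3 also runs from the junction to ground. They appear in parallel: Z3 || Z2 = 0 + j0.8037 Ω.
Step 4 — Series with input arm Z1: Z_in = Z1 + (Z3 || Z2) = 0 + j106.4 Ω = 106.4∠90.0° Ω.
Step 5 — Power factor: PF = cos(φ) = Re(Z)/|Z| = 0/106.4 = 0.
Step 6 — Type: Im(Z) = 106.4 ⇒ lagging (phase φ = 90.0°).

PF = 0 (lagging, φ = 90.0°)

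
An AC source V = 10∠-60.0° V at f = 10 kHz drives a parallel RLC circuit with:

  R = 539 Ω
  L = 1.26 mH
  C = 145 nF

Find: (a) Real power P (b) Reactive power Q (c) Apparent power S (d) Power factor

Step 1 — Angular frequency: ω = 2π·f = 2π·1e+04 = 6.283e+04 rad/s.
Step 2 — Component impedances:
  R: Z = R = 539 Ω
  L: Z = jωL = j·6.283e+04·0.00126 = 0 + j79.17 Ω
  C: Z = 1/(jωC) = -j/(ω·C) = 0 - j109.8 Ω
Step 3 — Parallel combination: 1/Z_total = 1/R + 1/L + 1/C; Z_total = 117.1 + j222.3 Ω = 251.3∠62.2° Ω.
Step 4 — Source phasor: V = 10∠-60.0° V = 5 - j8.66 V.
Step 5 — Current: I = V / Z = -0.02121 - j0.03367 A = 0.0398∠-122.2° A.
Step 6 — Complex power: S = V·I* = 0.1855 + j0.3521 VA.
Step 7 — Real power: P = Re(S) = 0.1855 W.
Step 8 — Reactive power: Q = Im(S) = 0.3521 VAR.
Step 9 — Apparent power: |S| = 0.398 VA.
Step 10 — Power factor: PF = P/|S| = 0.4662 (lagging).

(a) P = 0.1855 W  (b) Q = 0.3521 VAR  (c) S = 0.398 VA  (d) PF = 0.4662 (lagging)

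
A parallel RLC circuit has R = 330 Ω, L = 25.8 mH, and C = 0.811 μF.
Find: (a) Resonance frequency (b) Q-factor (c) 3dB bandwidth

Step 1 — Resonance: ω₀ = 1/√(LC) = 1/√(0.0258·8.11e-07) = 6913 rad/s.
Step 2 — f₀ = ω₀/(2π) = 1100 Hz.
Step 3 — Parallel Q: Q = R/(ω₀L) = 330/(6913·0.0258) = 1.85.
Step 4 — Bandwidth: Δω = ω₀/Q = 3737 rad/s; BW = Δω/(2π) = 594.7 Hz.

(a) f₀ = 1100 Hz  (b) Q = 1.85  (c) BW = 594.7 Hz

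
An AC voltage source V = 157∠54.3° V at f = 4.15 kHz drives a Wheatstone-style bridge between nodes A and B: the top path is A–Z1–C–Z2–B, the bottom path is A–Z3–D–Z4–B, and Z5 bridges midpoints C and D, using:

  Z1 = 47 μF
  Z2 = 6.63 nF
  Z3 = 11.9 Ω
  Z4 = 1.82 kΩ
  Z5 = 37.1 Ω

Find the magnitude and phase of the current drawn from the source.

Step 1 — Angular frequency: ω = 2π·f = 2π·4150 = 2.608e+04 rad/s.
Step 2 — Component impedances:
  Z1: Z = 1/(jωC) = -j/(ω·C) = 0 - j0.816 Ω
  Z2: Z = 1/(jωC) = -j/(ω·C) = 0 - j5784 Ω
  Z3: Z = R = 11.9 Ω
  Z4: Z = R = 1820 Ω
  Z5: Z = R = 37.1 Ω
Step 3 — Bridge requires nodal analysis (the Z5 bridge couples midpoints C and D, so the two paths cannot be reduced to a simple series/parallel combination). Setting node B to ground and injecting 1 A at node A, the 3-node admittance system at A, C, D solves to V_A = Z_AB = 1663 - j525.8 Ω = 1744∠-17.5° Ω.
Step 4 — Source phasor: V = 157∠54.3° V = 91.62 + j127.5 V.
Step 5 — Ohm's law: I = V / Z_total = (91.62 + j127.5) / (1663 - j525.8) = 0.02805 + j0.08554 A.
Step 6 — Convert to polar: |I| = 0.09002 A, ∠I = 71.8°.

I = 0.09002∠71.8° A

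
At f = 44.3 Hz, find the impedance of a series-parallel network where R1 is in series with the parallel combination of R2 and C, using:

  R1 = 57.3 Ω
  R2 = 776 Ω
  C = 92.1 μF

Step 1 — Angular frequency: ω = 2π·f = 2π·44.3 = 278.3 rad/s.
Step 2 — Component impedances:
  R1: Z = R = 57.3 Ω
  R2: Z = R = 776 Ω
  C: Z = 1/(jωC) = -j/(ω·C) = 0 - j39.01 Ω
Step 3 — Parallel branch: R2 || C = 1/(1/R2 + 1/C) = 1.956 - j38.91 Ω.
Step 4 — Series with R1: Z_total = R1 + (R2 || C) = 59.26 - j38.91 Ω = 70.89∠-33.3° Ω.

Z = 59.26 - j38.91 Ω = 70.89∠-33.3° Ω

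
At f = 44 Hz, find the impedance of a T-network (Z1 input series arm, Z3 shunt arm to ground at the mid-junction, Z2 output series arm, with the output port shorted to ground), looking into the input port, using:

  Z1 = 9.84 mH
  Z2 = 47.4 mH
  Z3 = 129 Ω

Step 1 — Angular frequency: ω = 2π·f = 2π·44 = 276.5 rad/s.
Step 2 — Component impedances:
  Z1: Z = jωL = j·276.5·0.00984 = 0 + j2.72 Ω
  Z2: Z = jωL = j·276.5·0.0474 = 0 + j13.1 Ω
  Z3: Z = R = 129 Ω
Step 3 — With the output port shorted to ground, the output series arm Z2 runs from the junction to ground; the shunt arm Z3 also runs from the junction to ground. They appear in parallel: Z3 || Z2 = 1.318 + j12.97 Ω.
Step 4 — Series with input arm Z1: Z_in = Z1 + (Z3 || Z2) = 1.318 + j15.69 Ω = 15.75∠85.2° Ω.

Z = 1.318 + j15.69 Ω = 15.75∠85.2° Ω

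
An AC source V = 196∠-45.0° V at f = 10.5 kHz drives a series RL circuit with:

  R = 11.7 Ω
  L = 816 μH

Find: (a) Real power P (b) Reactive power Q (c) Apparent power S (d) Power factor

Step 1 — Angular frequency: ω = 2π·f = 2π·1.05e+04 = 6.597e+04 rad/s.
Step 2 — Component impedances:
  R: Z = R = 11.7 Ω
  L: Z = jωL = j·6.597e+04·0.000816 = 0 + j53.83 Ω
Step 3 — Series combination: Z_total = R + L = 11.7 + j53.83 Ω = 55.09∠77.7° Ω.
Step 4 — Source phasor: V = 196∠-45.0° V = 138.6 - j138.6 V.
Step 5 — Current: I = V / Z = -1.924 - j2.993 A = 3.558∠-122.7° A.
Step 6 — Complex power: S = V·I* = 148.1 + j681.4 VA.
Step 7 — Real power: P = Re(S) = 148.1 W.
Step 8 — Reactive power: Q = Im(S) = 681.4 VAR.
Step 9 — Apparent power: |S| = 697.3 VA.
Step 10 — Power factor: PF = P/|S| = 0.2124 (lagging).

(a) P = 148.1 W  (b) Q = 681.4 VAR  (c) S = 697.3 VA  (d) PF = 0.2124 (lagging)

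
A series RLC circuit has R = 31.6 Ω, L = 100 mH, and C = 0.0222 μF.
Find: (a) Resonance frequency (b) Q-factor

Step 1 — Resonance condition Im(Z)=0 gives ω₀ = 1/√(LC).
Step 2 — ω₀ = 1/√(0.1·2.22e-08) = 2.122e+04 rad/s.
Step 3 — f₀ = ω₀/(2π) = 3378 Hz.
Step 4 — Series Q: Q = ω₀L/R = 2.122e+04·0.1/31.6 = 67.16.

(a) f₀ = 3378 Hz  (b) Q = 67.16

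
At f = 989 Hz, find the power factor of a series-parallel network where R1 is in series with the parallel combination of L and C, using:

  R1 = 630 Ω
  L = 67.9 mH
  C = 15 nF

Step 1 — Angular frequency: ω = 2π·f = 2π·989 = 6214 rad/s.
Step 2 — Component impedances:
  R1: Z = R = 630 Ω
  L: Z = jωL = j·6214·0.0679 = 0 + j421.9 Ω
  C: Z = 1/(jωC) = -j/(ω·C) = 0 - j1.073e+04 Ω
Step 3 — Parallel branch: L || C = 1/(1/L + 1/C) = 0 + j439.2 Ω.
Step 4 — Series with R1: Z_total = R1 + (L || C) = 630 + j439.2 Ω = 768∠34.9° Ω.
Step 5 — Power factor: PF = cos(φ) = Re(Z)/|Z| = 630/768 = 0.8203.
Step 6 — Type: Im(Z) = 439.2 ⇒ lagging (phase φ = 34.9°).

PF = 0.8203 (lagging, φ = 34.9°)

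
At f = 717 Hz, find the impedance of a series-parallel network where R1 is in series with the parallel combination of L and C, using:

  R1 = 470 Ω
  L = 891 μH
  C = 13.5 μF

Step 1 — Angular frequency: ω = 2π·f = 2π·717 = 4505 rad/s.
Step 2 — Component impedances:
  R1: Z = R = 470 Ω
  L: Z = jωL = j·4505·0.000891 = 0 + j4.014 Ω
  C: Z = 1/(jωC) = -j/(ω·C) = 0 - j16.44 Ω
Step 3 — Parallel branch: L || C = 1/(1/L + 1/C) = 0 + j5.31 Ω.
Step 4 — Series with R1: Z_total = R1 + (L || C) = 470 + j5.31 Ω = 470∠0.6° Ω.

Z = 470 + j5.31 Ω = 470∠0.6° Ω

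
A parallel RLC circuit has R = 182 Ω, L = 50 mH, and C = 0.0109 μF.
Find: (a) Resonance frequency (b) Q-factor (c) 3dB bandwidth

Step 1 — Resonance: ω₀ = 1/√(LC) = 1/√(0.05·1.09e-08) = 4.284e+04 rad/s.
Step 2 — f₀ = ω₀/(2π) = 6817 Hz.
Step 3 — Parallel Q: Q = R/(ω₀L) = 182/(4.284e+04·0.05) = 0.08498.
Step 4 — Bandwidth: Δω = ω₀/Q = 5.041e+05 rad/s; BW = Δω/(2π) = 8.023e+04 Hz.

(a) f₀ = 6817 Hz  (b) Q = 0.08498  (c) BW = 8.023e+04 Hz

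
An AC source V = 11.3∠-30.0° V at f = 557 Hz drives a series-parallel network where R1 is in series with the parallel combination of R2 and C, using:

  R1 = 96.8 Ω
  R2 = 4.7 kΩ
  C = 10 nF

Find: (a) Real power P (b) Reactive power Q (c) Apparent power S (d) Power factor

Step 1 — Angular frequency: ω = 2π·f = 2π·557 = 3500 rad/s.
Step 2 — Component impedances:
  R1: Z = R = 96.8 Ω
  R2: Z = R = 4700 Ω
  C: Z = 1/(jωC) = -j/(ω·C) = 0 - j2.857e+04 Ω
Step 3 — Parallel branch: R2 || C = 1/(1/R2 + 1/C) = 4576 - j752.7 Ω.
Step 4 — Series with R1: Z_total = R1 + (R2 || C) = 4673 - j752.7 Ω = 4733∠-9.2° Ω.
Step 5 — Source phasor: V = 11.3∠-30.0° V = 9.786 - j5.65 V.
Step 6 — Current: I = V / Z = 0.002231 - j0.0008497 A = 0.002387∠-20.8° A.
Step 7 — Complex power: S = V·I* = 0.02663 - j0.00429 VA.
Step 8 — Real power: P = Re(S) = 0.02663 W.
Step 9 — Reactive power: Q = Im(S) = -0.00429 VAR.
Step 10 — Apparent power: |S| = 0.02698 VA.
Step 11 — Power factor: PF = P/|S| = 0.9873 (leading).

(a) P = 0.02663 W  (b) Q = -0.00429 VAR  (c) S = 0.02698 VA  (d) PF = 0.9873 (leading)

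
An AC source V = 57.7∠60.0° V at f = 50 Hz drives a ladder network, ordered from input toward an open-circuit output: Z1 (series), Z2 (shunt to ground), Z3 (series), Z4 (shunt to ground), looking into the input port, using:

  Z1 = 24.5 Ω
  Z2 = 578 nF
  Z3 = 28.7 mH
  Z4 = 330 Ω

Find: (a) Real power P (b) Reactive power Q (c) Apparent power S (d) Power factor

Step 1 — Angular frequency: ω = 2π·f = 2π·50 = 314.2 rad/s.
Step 2 — Component impedances:
  Z1: Z = R = 24.5 Ω
  Z2: Z = 1/(jωC) = -j/(ω·C) = 0 - j5507 Ω
  Z3: Z = jωL = j·314.2·0.0287 = 0 + j9.016 Ω
  Z4: Z = R = 330 Ω
Step 3 — Ladder network (open output): work backward from the far end, alternating series and parallel combinations. Z_in = 354.4 - j10.77 Ω = 354.6∠-1.7° Ω.
Step 4 — Source phasor: V = 57.7∠60.0° V = 28.85 + j49.97 V.
Step 5 — Current: I = V / Z = 0.07705 + j0.1433 A = 0.1627∠61.7° A.
Step 6 — Complex power: S = V·I* = 9.386 - j0.2852 VA.
Step 7 — Real power: P = Re(S) = 9.386 W.
Step 8 — Reactive power: Q = Im(S) = -0.2852 VAR.
Step 9 — Apparent power: |S| = 9.39 VA.
Step 10 — Power factor: PF = P/|S| = 0.9995 (leading).

(a) P = 9.386 W  (b) Q = -0.2852 VAR  (c) S = 9.39 VA  (d) PF = 0.9995 (leading)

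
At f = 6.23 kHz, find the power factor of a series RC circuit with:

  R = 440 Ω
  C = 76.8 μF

Step 1 — Angular frequency: ω = 2π·f = 2π·6230 = 3.914e+04 rad/s.
Step 2 — Component impedances:
  R: Z = R = 440 Ω
  C: Z = 1/(jωC) = -j/(ω·C) = 0 - j0.3326 Ω
Step 3 — Series combination: Z_total = R + C = 440 - j0.3326 Ω = 440∠-0.0° Ω.
Step 4 — Power factor: PF = cos(φ) = Re(Z)/|Z| = 440/440 = 1.
Step 5 — Type: Im(Z) = -0.3326 ⇒ leading (phase φ = -0.0°).

PF = 1 (leading, φ = -0.0°)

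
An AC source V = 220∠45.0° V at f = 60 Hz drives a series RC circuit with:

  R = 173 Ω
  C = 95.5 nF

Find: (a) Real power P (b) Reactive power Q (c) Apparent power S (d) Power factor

Step 1 — Angular frequency: ω = 2π·f = 2π·60 = 377 rad/s.
Step 2 — Component impedances:
  R: Z = R = 173 Ω
  C: Z = 1/(jωC) = -j/(ω·C) = 0 - j2.778e+04 Ω
Step 3 — Series combination: Z_total = R + C = 173 - j2.778e+04 Ω = 2.778e+04∠-89.6° Ω.
Step 4 — Source phasor: V = 220∠45.0° V = 155.6 + j155.6 V.
Step 5 — Current: I = V / Z = -0.005566 + j0.005635 A = 0.00792∠134.6° A.
Step 6 — Complex power: S = V·I* = 0.01085 - j1.742 VA.
Step 7 — Real power: P = Re(S) = 0.01085 W.
Step 8 — Reactive power: Q = Im(S) = -1.742 VAR.
Step 9 — Apparent power: |S| = 1.742 VA.
Step 10 — Power factor: PF = P/|S| = 0.006228 (leading).

(a) P = 0.01085 W  (b) Q = -1.742 VAR  (c) S = 1.742 VA  (d) PF = 0.006228 (leading)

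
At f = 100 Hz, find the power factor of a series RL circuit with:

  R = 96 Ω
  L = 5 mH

Step 1 — Angular frequency: ω = 2π·f = 2π·100 = 628.3 rad/s.
Step 2 — Component impedances:
  R: Z = R = 96 Ω
  L: Z = jωL = j·628.3·0.005 = 0 + j3.142 Ω
Step 3 — Series combination: Z_total = R + L = 96 + j3.142 Ω = 96.05∠1.9° Ω.
Step 4 — Power factor: PF = cos(φ) = Re(Z)/|Z| = 96/96.05 = 0.9995.
Step 5 — Type: Im(Z) = 3.142 ⇒ lagging (phase φ = 1.9°).

PF = 0.9995 (lagging, φ = 1.9°)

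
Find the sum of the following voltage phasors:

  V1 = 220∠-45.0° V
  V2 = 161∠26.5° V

Step 1 — Convert each phasor to rectangular form:
  V1 = 220·(cos(-45.0°) + j·sin(-45.0°)) = 155.6 - j155.6 V
  V2 = 161·(cos(26.5°) + j·sin(26.5°)) = 144.1 + j71.84 V
Step 2 — Sum components: V_total = 299.6 - j83.73 V.
Step 3 — Convert to polar: |V_total| = 311.1 V, ∠V_total = -15.6°.

V_total = 311.1∠-15.6° V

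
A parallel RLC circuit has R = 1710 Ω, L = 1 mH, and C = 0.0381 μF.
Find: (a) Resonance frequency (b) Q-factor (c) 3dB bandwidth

Step 1 — Resonance: ω₀ = 1/√(LC) = 1/√(0.001·3.81e-08) = 1.62e+05 rad/s.
Step 2 — f₀ = ω₀/(2π) = 2.578e+04 Hz.
Step 3 — Parallel Q: Q = R/(ω₀L) = 1710/(1.62e+05·0.001) = 10.56.
Step 4 — Bandwidth: Δω = ω₀/Q = 1.535e+04 rad/s; BW = Δω/(2π) = 2443 Hz.

(a) f₀ = 2.578e+04 Hz  (b) Q = 10.56  (c) BW = 2443 Hz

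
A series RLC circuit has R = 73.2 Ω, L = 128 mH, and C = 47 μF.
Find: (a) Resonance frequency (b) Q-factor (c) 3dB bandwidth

Step 1 — Resonance condition Im(Z)=0 gives ω₀ = 1/√(LC).
Step 2 — ω₀ = 1/√(0.128·4.7e-05) = 407.7 rad/s.
Step 3 — f₀ = ω₀/(2π) = 64.89 Hz.
Step 4 — Series Q: Q = ω₀L/R = 407.7·0.128/73.2 = 0.7129.
Step 5 — 3dB bandwidth: Δω = ω₀/Q = 571.9 rad/s; BW = Δω/(2π) = 91.02 Hz.

(a) f₀ = 64.89 Hz  (b) Q = 0.7129  (c) BW = 91.02 Hz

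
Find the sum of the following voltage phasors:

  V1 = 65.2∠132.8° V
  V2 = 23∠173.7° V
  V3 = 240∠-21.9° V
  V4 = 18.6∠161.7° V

Step 1 — Convert each phasor to rectangular form:
  V1 = 65.2·(cos(132.8°) + j·sin(132.8°)) = -44.3 + j47.84 V
  V2 = 23·(cos(173.7°) + j·sin(173.7°)) = -22.86 + j2.524 V
  V3 = 240·(cos(-21.9°) + j·sin(-21.9°)) = 222.7 - j89.52 V
  V4 = 18.6·(cos(161.7°) + j·sin(161.7°)) = -17.66 + j5.84 V
Step 2 — Sum components: V_total = 137.9 - j33.31 V.
Step 3 — Convert to polar: |V_total| = 141.8 V, ∠V_total = -13.6°.

V_total = 141.8∠-13.6° V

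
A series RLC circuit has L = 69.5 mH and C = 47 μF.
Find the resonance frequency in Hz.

Step 1 — Resonance condition Im(Z)=0 gives ω₀ = 1/√(LC).
Step 2 — ω₀ = 1/√(0.0695·4.7e-05) = 553.3 rad/s.
Step 3 — f₀ = ω₀/(2π) = 88.06 Hz.

f₀ = 88.06 Hz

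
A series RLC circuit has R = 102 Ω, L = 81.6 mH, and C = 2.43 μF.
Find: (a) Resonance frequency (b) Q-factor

Step 1 — Resonance condition Im(Z)=0 gives ω₀ = 1/√(LC).
Step 2 — ω₀ = 1/√(0.0816·2.43e-06) = 2246 rad/s.
Step 3 — f₀ = ω₀/(2π) = 357.4 Hz.
Step 4 — Series Q: Q = ω₀L/R = 2246·0.0816/102 = 1.797.

(a) f₀ = 357.4 Hz  (b) Q = 1.797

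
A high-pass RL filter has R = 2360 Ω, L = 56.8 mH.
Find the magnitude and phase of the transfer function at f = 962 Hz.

Step 1 — Angular frequency: ω = 2π·962 = 6044 rad/s.
Step 2 — Transfer function: H(jω) = jωL/(R + jωL).
Step 3 — Numerator jωL = j·343.3; denominator R + jωL = 2360 + j343.3.
Step 4 — H = 0.02072 + j0.1425.
Step 5 — Magnitude: |H| = 0.144 (-16.8 dB); phase: φ = 81.7°.

|H| = 0.144 (-16.8 dB), φ = 81.7°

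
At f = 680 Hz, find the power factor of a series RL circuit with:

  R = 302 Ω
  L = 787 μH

Step 1 — Angular frequency: ω = 2π·f = 2π·680 = 4273 rad/s.
Step 2 — Component impedances:
  R: Z = R = 302 Ω
  L: Z = jωL = j·4273·0.000787 = 0 + j3.363 Ω
Step 3 — Series combination: Z_total = R + L = 302 + j3.363 Ω = 302∠0.6° Ω.
Step 4 — Power factor: PF = cos(φ) = Re(Z)/|Z| = 302/302.02 = 0.9999.
Step 5 — Type: Im(Z) = 3.363 ⇒ lagging (phase φ = 0.6°).

PF = 0.9999 (lagging, φ = 0.6°)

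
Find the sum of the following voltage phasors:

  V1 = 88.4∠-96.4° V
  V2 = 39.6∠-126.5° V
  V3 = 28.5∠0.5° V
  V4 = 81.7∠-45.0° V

Step 1 — Convert each phasor to rectangular form:
  V1 = 88.4·(cos(-96.4°) + j·sin(-96.4°)) = -9.854 - j87.85 V
  V2 = 39.6·(cos(-126.5°) + j·sin(-126.5°)) = -23.55 - j31.83 V
  V3 = 28.5·(cos(0.5°) + j·sin(0.5°)) = 28.5 + j0.2487 V
  V4 = 81.7·(cos(-45.0°) + j·sin(-45.0°)) = 57.77 - j57.77 V
Step 2 — Sum components: V_total = 52.86 - j177.2 V.
Step 3 — Convert to polar: |V_total| = 184.9 V, ∠V_total = -73.4°.

V_total = 184.9∠-73.4° V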